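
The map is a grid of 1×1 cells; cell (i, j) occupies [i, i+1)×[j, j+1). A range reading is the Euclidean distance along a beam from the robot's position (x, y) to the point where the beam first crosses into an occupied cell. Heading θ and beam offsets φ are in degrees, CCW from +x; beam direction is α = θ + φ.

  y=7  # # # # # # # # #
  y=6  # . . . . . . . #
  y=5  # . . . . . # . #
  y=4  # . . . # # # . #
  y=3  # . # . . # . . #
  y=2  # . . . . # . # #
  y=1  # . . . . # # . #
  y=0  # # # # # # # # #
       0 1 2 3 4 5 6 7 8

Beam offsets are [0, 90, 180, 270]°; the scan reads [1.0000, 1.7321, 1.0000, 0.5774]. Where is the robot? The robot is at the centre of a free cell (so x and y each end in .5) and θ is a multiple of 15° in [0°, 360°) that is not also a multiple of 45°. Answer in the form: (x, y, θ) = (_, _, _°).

Enumerate (i+0.5, j+0.5, θ) over the 32 free cells and 16 admissible headings. For each, cast all 4 beams and compare to the given ranges.
  (2.5, 4.5, 75°): beam 1 = 2.5882 ≠ 1.0000 ✗
  (6.5, 2.5, 105°): beam 1 = 1.5529 ≠ 1.0000 ✗
  (3.5, 3.5, 105°): beam 1 = 3.6235 ≠ 1.0000 ✗
  …
  (5.5, 6.5, 150°): r_1=1.0000, r_2=1.7321, r_3=1.0000, r_4=0.5774 — all match ✓
Only this pose fits every beam.

(x, y, θ) = (5.5, 6.5, 150°)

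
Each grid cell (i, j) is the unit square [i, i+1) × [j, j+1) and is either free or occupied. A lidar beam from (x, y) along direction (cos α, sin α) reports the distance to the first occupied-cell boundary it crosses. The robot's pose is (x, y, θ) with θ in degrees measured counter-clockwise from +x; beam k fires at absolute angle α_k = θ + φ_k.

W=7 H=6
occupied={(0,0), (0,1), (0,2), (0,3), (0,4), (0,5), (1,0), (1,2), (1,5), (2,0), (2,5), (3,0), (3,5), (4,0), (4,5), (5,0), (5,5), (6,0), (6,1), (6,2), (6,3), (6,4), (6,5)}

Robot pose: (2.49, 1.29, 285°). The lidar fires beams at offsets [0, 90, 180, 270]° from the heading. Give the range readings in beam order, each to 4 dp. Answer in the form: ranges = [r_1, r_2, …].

ranges = [0.3002, 3.6338, 3.8409, 1.1205]

beam 1: φ=0°, α=285°
  d=(0.2588,-0.9659)  start (2,1)  tX=1.9705 tY=0.3002  stride 1/|dx|=3.8637 1/|dy|=1.0353
    cross y-line → (2,0), t=0.3002 (wall)
  → r_1 = 0.3002
beam 2: φ=90°, α=15°
  d=(0.9659,0.2588)  start (2,1)  tX=0.5280 tY=2.7432  stride 1/|dx|=1.0353 1/|dy|=3.8637
    cross x-line → (3,1), t=0.5280
    cross x-line → (4,1), t=1.5633
    cross x-line → (5,1), t=2.5985
    cross y-line → (5,2), t=2.7432
    cross x-line → (6,2), t=3.6338 (wall)
  → r_2 = 3.6338
beam 3: φ=180°, α=105°
  d=(-0.2588,0.9659)  start (2,1)  tX=1.8932 tY=0.7350  stride 1/|dx|=3.8637 1/|dy|=1.0353
    cross y-line → (2,2), t=0.7350
    cross y-line → (2,3), t=1.7703
    cross x-line → (1,3), t=1.8932
    cross y-line → (1,4), t=2.8056
    cross y-line → (1,5), t=3.8409 (wall)
  → r_3 = 3.8409
beam 4: φ=270°, α=195°
  d=(-0.9659,-0.2588)  start (2,1)  tX=0.5073 tY=1.1205  stride 1/|dx|=1.0353 1/|dy|=3.8637
    cross x-line → (1,1), t=0.5073
    cross y-line → (1,0), t=1.1205 (wall)
  → r_4 = 1.1205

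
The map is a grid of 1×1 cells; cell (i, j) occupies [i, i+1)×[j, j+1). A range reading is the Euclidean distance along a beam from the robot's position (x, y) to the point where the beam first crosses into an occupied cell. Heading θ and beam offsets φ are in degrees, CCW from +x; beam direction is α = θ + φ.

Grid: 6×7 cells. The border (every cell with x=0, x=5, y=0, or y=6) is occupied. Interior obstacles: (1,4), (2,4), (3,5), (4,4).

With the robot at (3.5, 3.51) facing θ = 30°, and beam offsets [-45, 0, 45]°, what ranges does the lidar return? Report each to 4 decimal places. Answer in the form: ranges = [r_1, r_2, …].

beam 1: φ=-45°, α=345°
  direction (0.9659, -0.2588); cell (3,3); t to first gridline: x 0.5176, y 1.9705 (then +1.0353 / +3.8637)
    (4,3) via x @ 0.5176
    (5,3) via x @ 1.5529  # hit
  → r_1 = 1.5529
beam 2: φ=0°, α=30°
  direction (0.8660, 0.5000); cell (3,3); t to first gridline: x 0.5774, y 0.9800 (then +1.1547 / +2.0000)
    (4,3) via x @ 0.5774
    (4,4) via y @ 0.9800  # hit
  → r_2 = 0.9800
beam 3: φ=45°, α=75°
  direction (0.2588, 0.9659); cell (3,3); t to first gridline: x 1.9319, y 0.5073 (then +3.8637 / +1.0353)
    (3,4) via y @ 0.5073
    (3,5) via y @ 1.5426  # hit
  → r_3 = 1.5426

ranges = [1.5529, 0.9800, 1.5426]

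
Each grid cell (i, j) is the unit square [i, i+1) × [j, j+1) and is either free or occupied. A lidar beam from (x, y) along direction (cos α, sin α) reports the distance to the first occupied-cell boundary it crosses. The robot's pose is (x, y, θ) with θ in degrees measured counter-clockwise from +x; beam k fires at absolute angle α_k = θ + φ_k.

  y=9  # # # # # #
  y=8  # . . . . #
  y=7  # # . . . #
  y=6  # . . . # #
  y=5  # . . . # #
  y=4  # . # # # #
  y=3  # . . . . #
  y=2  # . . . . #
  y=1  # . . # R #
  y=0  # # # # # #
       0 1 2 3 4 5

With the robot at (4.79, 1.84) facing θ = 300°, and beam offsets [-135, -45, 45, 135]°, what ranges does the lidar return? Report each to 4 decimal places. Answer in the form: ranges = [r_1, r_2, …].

ranges = [3.9237, 0.8696, 0.2174, 0.8114]

beam 1: φ=-135°, α=165°
  dir = (cos 165°, sin 165°) = (-0.9659, 0.2588); from cell (4,1)
  next x-line at t=0.8179, next y-line at t=0.6182; Δt_x=1.0353, Δt_y=3.8637
    y: enter (4,2) at t=0.6182
    x: enter (3,2) at t=0.8179
    x: enter (2,2) at t=1.8531
    x: enter (1,2) at t=2.8884
    x: enter (0,2) at t=3.9237 ← occupied
  → r_1 = 3.9237
beam 2: φ=-45°, α=255°
  dir = (cos 255°, sin 255°) = (-0.2588, -0.9659); from cell (4,1)
  next x-line at t=3.0523, next y-line at t=0.8696; Δt_x=3.8637, Δt_y=1.0353
    y: enter (4,0) at t=0.8696 ← occupied
  → r_2 = 0.8696
beam 3: φ=45°, α=345°
  dir = (cos 345°, sin 345°) = (0.9659, -0.2588); from cell (4,1)
  next x-line at t=0.2174, next y-line at t=3.2455; Δt_x=1.0353, Δt_y=3.8637
    x: enter (5,1) at t=0.2174 ← occupied
  → r_3 = 0.2174
beam 4: φ=135°, α=75°
  dir = (cos 75°, sin 75°) = (0.2588, 0.9659); from cell (4,1)
  next x-line at t=0.8114, next y-line at t=0.1656; Δt_x=3.8637, Δt_y=1.0353
    y: enter (4,2) at t=0.1656
    x: enter (5,2) at t=0.8114 ← occupied
  → r_4 = 0.8114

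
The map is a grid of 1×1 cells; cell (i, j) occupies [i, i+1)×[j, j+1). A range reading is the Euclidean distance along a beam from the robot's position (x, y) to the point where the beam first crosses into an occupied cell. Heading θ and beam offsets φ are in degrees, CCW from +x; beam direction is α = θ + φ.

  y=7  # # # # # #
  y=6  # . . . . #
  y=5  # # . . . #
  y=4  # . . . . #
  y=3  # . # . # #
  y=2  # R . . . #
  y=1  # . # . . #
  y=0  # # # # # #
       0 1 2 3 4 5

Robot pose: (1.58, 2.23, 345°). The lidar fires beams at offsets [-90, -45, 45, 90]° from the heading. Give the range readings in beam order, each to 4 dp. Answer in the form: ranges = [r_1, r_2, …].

beam 1: φ=-90°, α=255°
  dir = (cos 255°, sin 255°) = (-0.2588, -0.9659); from cell (1,2)
  next x-line at t=2.2409, next y-line at t=0.2381; Δt_x=3.8637, Δt_y=1.0353
    y: enter (1,1) at t=0.2381
    y: enter (1,0) at t=1.2734 ← occupied
  → r_1 = 1.2734
beam 2: φ=-45°, α=300°
  dir = (cos 300°, sin 300°) = (0.5000, -0.8660); from cell (1,2)
  next x-line at t=0.8400, next y-line at t=0.2656; Δt_x=2.0000, Δt_y=1.1547
    y: enter (1,1) at t=0.2656
    x: enter (2,1) at t=0.8400 ← occupied
  → r_2 = 0.8400
beam 3: φ=45°, α=30°
  dir = (cos 30°, sin 30°) = (0.8660, 0.5000); from cell (1,2)
  next x-line at t=0.4850, next y-line at t=1.5400; Δt_x=1.1547, Δt_y=2.0000
    x: enter (2,2) at t=0.4850
    y: enter (2,3) at t=1.5400 ← occupied
  → r_3 = 1.5400
beam 4: φ=90°, α=75°
  dir = (cos 75°, sin 75°) = (0.2588, 0.9659); from cell (1,2)
  next x-line at t=1.6228, next y-line at t=0.7972; Δt_x=3.8637, Δt_y=1.0353
    y: enter (1,3) at t=0.7972
    x: enter (2,3) at t=1.6228 ← occupied
  → r_4 = 1.6228

ranges = [1.2734, 0.8400, 1.5400, 1.6228]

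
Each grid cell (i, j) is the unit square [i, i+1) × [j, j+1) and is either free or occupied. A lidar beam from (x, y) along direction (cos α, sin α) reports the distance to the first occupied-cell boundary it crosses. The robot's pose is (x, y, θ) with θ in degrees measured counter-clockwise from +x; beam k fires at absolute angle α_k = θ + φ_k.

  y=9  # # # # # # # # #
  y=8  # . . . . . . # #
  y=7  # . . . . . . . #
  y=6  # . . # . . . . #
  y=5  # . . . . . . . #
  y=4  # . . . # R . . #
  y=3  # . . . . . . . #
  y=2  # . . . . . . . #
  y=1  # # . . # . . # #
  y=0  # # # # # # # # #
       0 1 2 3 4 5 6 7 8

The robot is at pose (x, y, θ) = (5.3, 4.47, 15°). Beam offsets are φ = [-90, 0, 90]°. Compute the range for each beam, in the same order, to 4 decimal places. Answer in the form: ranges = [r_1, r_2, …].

beam 1: φ=-90°, α=285°
  dir = (cos 285°, sin 285°) = (0.2588, -0.9659); from cell (5,4)
  next x-line at t=2.7046, next y-line at t=0.4866; Δt_x=3.8637, Δt_y=1.0353
    y: enter (5,3) at t=0.4866
    y: enter (5,2) at t=1.5219
    y: enter (5,1) at t=2.5571
    x: enter (6,1) at t=2.7046
    y: enter (6,0) at t=3.5924 ← occupied
  → r_1 = 3.5924
beam 2: φ=0°, α=15°
  dir = (cos 15°, sin 15°) = (0.9659, 0.2588); from cell (5,4)
  next x-line at t=0.7247, next y-line at t=2.0478; Δt_x=1.0353, Δt_y=3.8637
    x: enter (6,4) at t=0.7247
    x: enter (7,4) at t=1.7600
    y: enter (7,5) at t=2.0478
    x: enter (8,5) at t=2.7952 ← occupied
  → r_2 = 2.7952
beam 3: φ=90°, α=105°
  dir = (cos 105°, sin 105°) = (-0.2588, 0.9659); from cell (5,4)
  next x-line at t=1.1591, next y-line at t=0.5487; Δt_x=3.8637, Δt_y=1.0353
    y: enter (5,5) at t=0.5487
    x: enter (4,5) at t=1.1591
    y: enter (4,6) at t=1.5840
    y: enter (4,7) at t=2.6192
    y: enter (4,8) at t=3.6545
    y: enter (4,9) at t=4.6898 ← occupied
  → r_3 = 4.6898

ranges = [3.5924, 2.7952, 4.6898]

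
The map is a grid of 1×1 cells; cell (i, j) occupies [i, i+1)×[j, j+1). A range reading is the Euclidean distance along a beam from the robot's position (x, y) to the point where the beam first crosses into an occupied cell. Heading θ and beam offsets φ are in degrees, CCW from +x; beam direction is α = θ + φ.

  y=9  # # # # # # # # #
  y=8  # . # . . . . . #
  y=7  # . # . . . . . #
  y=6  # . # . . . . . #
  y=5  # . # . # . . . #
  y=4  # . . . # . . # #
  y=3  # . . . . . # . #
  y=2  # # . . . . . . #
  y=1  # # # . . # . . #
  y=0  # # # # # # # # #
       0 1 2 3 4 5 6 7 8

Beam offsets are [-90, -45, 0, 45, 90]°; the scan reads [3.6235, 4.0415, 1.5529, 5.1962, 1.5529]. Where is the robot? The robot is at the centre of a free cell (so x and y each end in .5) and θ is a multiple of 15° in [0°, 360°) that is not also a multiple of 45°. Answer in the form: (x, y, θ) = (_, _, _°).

Enumerate (i+0.5, j+0.5, θ) over the 44 free cells and 16 admissible headings. For each, cast all 5 beams and compare to the given ranges.
  (5.5, 7.5, 165°): beam 1 = 1.5529 ≠ 3.6235 ✗
  (3.5, 3.5, 240°): beam 1 = 2.8868 ≠ 3.6235 ✗
  (7.5, 1.5, 60°): beam 1 = 0.5774 ≠ 3.6235 ✗
  (6.5, 8.5, 165°): beam 1 = 0.5176 ≠ 3.6235 ✗
  (3.5, 5.5, 330°): beam 1 = 3.0000 ≠ 3.6235 ✗
  …
  (6.5, 5.5, 195°): r_1=3.6235, r_2=4.0415, r_3=1.5529, r_4=5.1962, r_5=1.5529 — all match ✓
Unique over the lattice → pose = (6.5, 5.5, 195°).

(x, y, θ) = (6.5, 5.5, 195°)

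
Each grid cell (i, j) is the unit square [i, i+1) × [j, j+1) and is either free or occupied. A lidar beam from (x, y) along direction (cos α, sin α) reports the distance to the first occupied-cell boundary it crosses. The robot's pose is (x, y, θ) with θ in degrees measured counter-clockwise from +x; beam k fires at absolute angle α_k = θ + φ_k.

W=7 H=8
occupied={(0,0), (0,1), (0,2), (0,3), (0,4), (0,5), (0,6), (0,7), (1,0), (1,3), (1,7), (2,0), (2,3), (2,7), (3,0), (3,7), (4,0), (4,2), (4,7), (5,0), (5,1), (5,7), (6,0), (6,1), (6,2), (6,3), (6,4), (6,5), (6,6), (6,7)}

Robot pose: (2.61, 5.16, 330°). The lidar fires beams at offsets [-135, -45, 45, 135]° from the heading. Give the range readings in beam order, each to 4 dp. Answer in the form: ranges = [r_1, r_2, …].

beam 1: φ=-135°, α=195°
  d=(-0.9659,-0.2588)  start (2,5)  tX=0.6315 tY=0.6182  stride 1/|dx|=1.0353 1/|dy|=3.8637
    cross y-line → (2,4), t=0.6182
    cross x-line → (1,4), t=0.6315
    cross x-line → (0,4), t=1.6668 (wall)
  → r_1 = 1.6668
beam 2: φ=-45°, α=285°
  d=(0.2588,-0.9659)  start (2,5)  tX=1.5068 tY=0.1656  stride 1/|dx|=3.8637 1/|dy|=1.0353
    cross y-line → (2,4), t=0.1656
    cross y-line → (2,3), t=1.2009 (wall)
  → r_2 = 1.2009
beam 3: φ=45°, α=15°
  d=(0.9659,0.2588)  start (2,5)  tX=0.4038 tY=3.2455  stride 1/|dx|=1.0353 1/|dy|=3.8637
    cross x-line → (3,5), t=0.4038
    cross x-line → (4,5), t=1.4390
    cross x-line → (5,5), t=2.4743
    cross y-line → (5,6), t=3.2455
    cross x-line → (6,6), t=3.5096 (wall)
  → r_3 = 3.5096
beam 4: φ=135°, α=105°
  d=(-0.2588,0.9659)  start (2,5)  tX=2.3569 tY=0.8696  stride 1/|dx|=3.8637 1/|dy|=1.0353
    cross y-line → (2,6), t=0.8696
    cross y-line → (2,7), t=1.9049 (wall)
  → r_4 = 1.9049

ranges = [1.6668, 1.2009, 3.5096, 1.9049]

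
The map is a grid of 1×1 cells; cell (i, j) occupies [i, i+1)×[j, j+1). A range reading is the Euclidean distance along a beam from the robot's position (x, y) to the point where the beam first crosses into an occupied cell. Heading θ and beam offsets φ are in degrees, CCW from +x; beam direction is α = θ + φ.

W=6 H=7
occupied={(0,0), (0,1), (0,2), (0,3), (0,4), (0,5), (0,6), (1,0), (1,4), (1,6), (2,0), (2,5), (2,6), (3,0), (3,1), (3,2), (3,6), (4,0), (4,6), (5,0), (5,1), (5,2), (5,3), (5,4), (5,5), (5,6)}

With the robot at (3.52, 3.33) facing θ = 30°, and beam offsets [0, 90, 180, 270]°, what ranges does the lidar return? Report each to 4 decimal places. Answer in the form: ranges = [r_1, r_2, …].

beam 1: φ=0°, α=30°
  cosα=0.8660 sinα=0.5000 | (3,3) | tMaxX 0.5543 tMaxY 1.3400 | tΔX 1.1547 tΔY 2.0000
    t=0.5543 [x] (4,3)
    t=1.3400 [y] (4,4)
    t=1.7090 [x] (5,4) — stop
  → r_1 = 1.7090
beam 2: φ=90°, α=120°
  cosα=-0.5000 sinα=0.8660 | (3,3) | tMaxX 1.0400 tMaxY 0.7736 | tΔX 2.0000 tΔY 1.1547
    t=0.7736 [y] (3,4)
    t=1.0400 [x] (2,4)
    t=1.9283 [y] (2,5) — stop
  → r_2 = 1.9283
beam 3: φ=180°, α=210°
  cosα=-0.8660 sinα=-0.5000 | (3,3) | tMaxX 0.6004 tMaxY 0.6600 | tΔX 1.1547 tΔY 2.0000
    t=0.6004 [x] (2,3)
    t=0.6600 [y] (2,2)
    t=1.7551 [x] (1,2)
    t=2.6600 [y] (1,1)
    t=2.9098 [x] (0,1) — stop
  → r_3 = 2.9098
beam 4: φ=270°, α=300°
  cosα=0.5000 sinα=-0.8660 | (3,3) | tMaxX 0.9600 tMaxY 0.3811 | tΔX 2.0000 tΔY 1.1547
    t=0.3811 [y] (3,2) — stop
  → r_4 = 0.3811

ranges = [1.7090, 1.9283, 2.9098, 0.3811]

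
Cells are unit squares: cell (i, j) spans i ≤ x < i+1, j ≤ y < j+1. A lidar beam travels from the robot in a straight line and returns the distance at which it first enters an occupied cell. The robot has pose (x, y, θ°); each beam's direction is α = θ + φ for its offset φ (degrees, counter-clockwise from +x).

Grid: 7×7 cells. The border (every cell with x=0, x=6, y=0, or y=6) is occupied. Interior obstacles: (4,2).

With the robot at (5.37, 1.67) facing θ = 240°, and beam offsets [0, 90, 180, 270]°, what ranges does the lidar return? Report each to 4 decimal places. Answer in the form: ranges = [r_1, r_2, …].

beam 1: φ=0°, α=240°
  dir = (cos 240°, sin 240°) = (-0.5000, -0.8660); from cell (5,1)
  next x-line at t=0.7400, next y-line at t=0.7736; Δt_x=2.0000, Δt_y=1.1547
    x: enter (4,1) at t=0.7400
    y: enter (4,0) at t=0.7736 ← occupied
  → r_1 = 0.7736
beam 2: φ=90°, α=330°
  dir = (cos 330°, sin 330°) = (0.8660, -0.5000); from cell (5,1)
  next x-line at t=0.7275, next y-line at t=1.3400; Δt_x=1.1547, Δt_y=2.0000
    x: enter (6,1) at t=0.7275 ← occupied
  → r_2 = 0.7275
beam 3: φ=180°, α=60°
  dir = (cos 60°, sin 60°) = (0.5000, 0.8660); from cell (5,1)
  next x-line at t=1.2600, next y-line at t=0.3811; Δt_x=2.0000, Δt_y=1.1547
    y: enter (5,2) at t=0.3811
    x: enter (6,2) at t=1.2600 ← occupied
  → r_3 = 1.2600
beam 4: φ=270°, α=150°
  dir = (cos 150°, sin 150°) = (-0.8660, 0.5000); from cell (5,1)
  next x-line at t=0.4272, next y-line at t=0.6600; Δt_x=1.1547, Δt_y=2.0000
    x: enter (4,1) at t=0.4272
    y: enter (4,2) at t=0.6600 ← occupied
  → r_4 = 0.6600

ranges = [0.7736, 0.7275, 1.2600, 0.6600]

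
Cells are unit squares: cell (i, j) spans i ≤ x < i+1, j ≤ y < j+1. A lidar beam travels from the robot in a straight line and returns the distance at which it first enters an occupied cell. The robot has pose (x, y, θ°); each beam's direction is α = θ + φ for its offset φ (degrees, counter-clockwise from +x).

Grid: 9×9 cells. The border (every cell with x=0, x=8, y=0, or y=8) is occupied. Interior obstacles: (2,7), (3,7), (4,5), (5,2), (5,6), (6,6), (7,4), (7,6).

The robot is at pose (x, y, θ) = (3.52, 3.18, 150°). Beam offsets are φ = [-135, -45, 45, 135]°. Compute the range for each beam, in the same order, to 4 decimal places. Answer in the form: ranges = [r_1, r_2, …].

beam 1: φ=-135°, α=15°
  direction (0.9659, 0.2588); cell (3,3); t to first gridline: x 0.4969, y 3.1682 (then +1.0353 / +3.8637)
    (4,3) via x @ 0.4969
    (5,3) via x @ 1.5322
    (6,3) via x @ 2.5675
    (6,4) via y @ 3.1682
    (7,4) via x @ 3.6028  # hit
  → r_1 = 3.6028
beam 2: φ=-45°, α=105°
  direction (-0.2588, 0.9659); cell (3,3); t to first gridline: x 2.0091, y 0.8489 (then +3.8637 / +1.0353)
    (3,4) via y @ 0.8489
    (3,5) via y @ 1.8842
    (2,5) via x @ 2.0091
    (2,6) via y @ 2.9195
    (2,7) via y @ 3.9548  # hit
  → r_2 = 3.9548
beam 3: φ=45°, α=195°
  direction (-0.9659, -0.2588); cell (3,3); t to first gridline: x 0.5383, y 0.6955 (then +1.0353 / +3.8637)
    (2,3) via x @ 0.5383
    (2,2) via y @ 0.6955
    (1,2) via x @ 1.5736
    (0,2) via x @ 2.6089  # hit
  → r_3 = 2.6089
beam 4: φ=135°, α=285°
  direction (0.2588, -0.9659); cell (3,3); t to first gridline: x 1.8546, y 0.1863 (then +3.8637 / +1.0353)
    (3,2) via y @ 0.1863
    (3,1) via y @ 1.2216
    (4,1) via x @ 1.8546
    (4,0) via y @ 2.2569  # hit
  → r_4 = 2.2569

ranges = [3.6028, 3.9548, 2.6089, 2.2569]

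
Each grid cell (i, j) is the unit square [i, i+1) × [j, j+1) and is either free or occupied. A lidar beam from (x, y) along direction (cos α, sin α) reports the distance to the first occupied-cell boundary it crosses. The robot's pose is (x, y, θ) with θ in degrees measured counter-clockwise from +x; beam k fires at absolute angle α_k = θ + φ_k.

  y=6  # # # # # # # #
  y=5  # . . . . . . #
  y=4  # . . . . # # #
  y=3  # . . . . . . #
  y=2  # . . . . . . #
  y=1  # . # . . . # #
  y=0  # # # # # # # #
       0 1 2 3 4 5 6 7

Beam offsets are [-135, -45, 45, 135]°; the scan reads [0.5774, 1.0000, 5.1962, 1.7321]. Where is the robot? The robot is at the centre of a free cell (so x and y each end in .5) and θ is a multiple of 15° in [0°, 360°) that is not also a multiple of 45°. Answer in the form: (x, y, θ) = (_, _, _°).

(x, y, θ) = (1.5, 4.5, 285°)

Candidates: 26 free-cell centres × 16 headings = 416 poses. Raycast each; keep the one whose scan matches to 4 dp.
  (3.5, 4.5, 150°): beam 1 = 1.5529 ≠ 0.5774 ✗
  (1.5, 2.5, 240°): beam 1 = 1.9319 ≠ 0.5774 ✗
  (1.5, 5.5, 195°): beam 2 = 0.5774 ≠ 1.0000 ✗
  (1.5, 1.5, 75°): beam 2 = 0.5774 ≠ 1.0000 ✗
  …
  (1.5, 4.5, 285°): r_1=0.5774, r_2=1.0000, r_3=5.1962, r_4=1.7321 — all match ✓
Unique over the lattice → pose = (1.5, 4.5, 285°).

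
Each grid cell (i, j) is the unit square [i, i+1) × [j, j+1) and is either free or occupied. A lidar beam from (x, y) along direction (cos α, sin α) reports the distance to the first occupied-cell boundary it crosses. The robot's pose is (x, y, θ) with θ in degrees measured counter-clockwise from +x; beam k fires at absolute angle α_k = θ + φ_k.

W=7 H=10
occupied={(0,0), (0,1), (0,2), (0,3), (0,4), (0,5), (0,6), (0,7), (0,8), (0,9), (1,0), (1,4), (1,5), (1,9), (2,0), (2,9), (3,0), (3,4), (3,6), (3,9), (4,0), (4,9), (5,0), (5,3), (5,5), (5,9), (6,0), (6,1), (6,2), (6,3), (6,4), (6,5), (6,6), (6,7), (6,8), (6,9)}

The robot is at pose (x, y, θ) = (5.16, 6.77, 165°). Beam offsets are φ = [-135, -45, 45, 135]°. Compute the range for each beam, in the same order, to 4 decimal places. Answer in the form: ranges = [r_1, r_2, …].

ranges = [0.9699, 2.5750, 1.3395, 0.8891]

beam 1: φ=-135°, α=30°
  cosα=0.8660 sinα=0.5000 | (5,6) | tMaxX 0.9699 tMaxY 0.4600 | tΔX 1.1547 tΔY 2.0000
    t=0.4600 [y] (5,7)
    t=0.9699 [x] (6,7) — stop
  → r_1 = 0.9699
beam 2: φ=-45°, α=120°
  cosα=-0.5000 sinα=0.8660 | (5,6) | tMaxX 0.3200 tMaxY 0.2656 | tΔX 2.0000 tΔY 1.1547
    t=0.2656 [y] (5,7)
    t=0.3200 [x] (4,7)
    t=1.4203 [y] (4,8)
    t=2.3200 [x] (3,8)
    t=2.5750 [y] (3,9) — stop
  → r_2 = 2.5750
beam 3: φ=45°, α=210°
  cosα=-0.8660 sinα=-0.5000 | (5,6) | tMaxX 0.1848 tMaxY 1.5400 | tΔX 1.1547 tΔY 2.0000
    t=0.1848 [x] (4,6)
    t=1.3395 [x] (3,6) — stop
  → r_3 = 1.3395
beam 4: φ=135°, α=300°
  cosα=0.5000 sinα=-0.8660 | (5,6) | tMaxX 1.6800 tMaxY 0.8891 | tΔX 2.0000 tΔY 1.1547
    t=0.8891 [y] (5,5) — stop
  → r_4 = 0.8891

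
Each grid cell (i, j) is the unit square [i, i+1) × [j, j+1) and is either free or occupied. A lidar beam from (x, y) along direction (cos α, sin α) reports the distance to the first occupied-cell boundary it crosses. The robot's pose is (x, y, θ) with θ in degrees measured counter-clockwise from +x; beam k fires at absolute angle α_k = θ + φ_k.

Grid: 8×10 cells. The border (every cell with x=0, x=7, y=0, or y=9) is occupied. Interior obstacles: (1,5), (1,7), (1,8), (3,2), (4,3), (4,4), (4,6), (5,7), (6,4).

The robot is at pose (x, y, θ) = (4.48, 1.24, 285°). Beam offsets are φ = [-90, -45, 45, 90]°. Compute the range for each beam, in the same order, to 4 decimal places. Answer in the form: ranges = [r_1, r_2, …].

ranges = [0.9273, 0.2771, 0.4800, 2.6089]

beam 1: φ=-90°, α=195°
  d=(-0.9659,-0.2588)  start (4,1)  tX=0.4969 tY=0.9273  stride 1/|dx|=1.0353 1/|dy|=3.8637
    cross x-line → (3,1), t=0.4969
    cross y-line → (3,0), t=0.9273 (wall)
  → r_1 = 0.9273
beam 2: φ=-45°, α=240°
  d=(-0.5000,-0.8660)  start (4,1)  tX=0.9600 tY=0.2771  stride 1/|dx|=2.0000 1/|dy|=1.1547
    cross y-line → (4,0), t=0.2771 (wall)
  → r_2 = 0.2771
beam 3: φ=45°, α=330°
  d=(0.8660,-0.5000)  start (4,1)  tX=0.6004 tY=0.4800  stride 1/|dx|=1.1547 1/|dy|=2.0000
    cross y-line → (4,0), t=0.4800 (wall)
  → r_3 = 0.4800
beam 4: φ=90°, α=15°
  d=(0.9659,0.2588)  start (4,1)  tX=0.5383 tY=2.9364  stride 1/|dx|=1.0353 1/|dy|=3.8637
    cross x-line → (5,1), t=0.5383
    cross x-line → (6,1), t=1.5736
    cross x-line → (7,1), t=2.6089 (wall)
  → r_4 = 2.6089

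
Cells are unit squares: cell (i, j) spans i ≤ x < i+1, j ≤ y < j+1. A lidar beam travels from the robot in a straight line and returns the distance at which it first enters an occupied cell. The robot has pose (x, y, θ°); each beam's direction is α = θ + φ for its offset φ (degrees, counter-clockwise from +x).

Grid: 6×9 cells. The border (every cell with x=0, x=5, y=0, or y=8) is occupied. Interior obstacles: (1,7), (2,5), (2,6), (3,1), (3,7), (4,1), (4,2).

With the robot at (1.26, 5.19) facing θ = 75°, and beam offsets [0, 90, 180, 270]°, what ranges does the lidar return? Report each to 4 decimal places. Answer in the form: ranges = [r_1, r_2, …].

ranges = [1.8738, 0.2692, 1.0046, 3.8719]

beam 1: φ=0°, α=75°
  dir = (cos 75°, sin 75°) = (0.2588, 0.9659); from cell (1,5)
  next x-line at t=2.8591, next y-line at t=0.8386; Δt_x=3.8637, Δt_y=1.0353
    y: enter (1,6) at t=0.8386
    y: enter (1,7) at t=1.8738 ← occupied
  → r_1 = 1.8738
beam 2: φ=90°, α=165°
  dir = (cos 165°, sin 165°) = (-0.9659, 0.2588); from cell (1,5)
  next x-line at t=0.2692, next y-line at t=3.1296; Δt_x=1.0353, Δt_y=3.8637
    x: enter (0,5) at t=0.2692 ← occupied
  → r_2 = 0.2692
beam 3: φ=180°, α=255°
  dir = (cos 255°, sin 255°) = (-0.2588, -0.9659); from cell (1,5)
  next x-line at t=1.0046, next y-line at t=0.1967; Δt_x=3.8637, Δt_y=1.0353
    y: enter (1,4) at t=0.1967
    x: enter (0,4) at t=1.0046 ← occupied
  → r_3 = 1.0046
beam 4: φ=270°, α=345°
  dir = (cos 345°, sin 345°) = (0.9659, -0.2588); from cell (1,5)
  next x-line at t=0.7661, next y-line at t=0.7341; Δt_x=1.0353, Δt_y=3.8637
    y: enter (1,4) at t=0.7341
    x: enter (2,4) at t=0.7661
    x: enter (3,4) at t=1.8014
    x: enter (4,4) at t=2.8367
    x: enter (5,4) at t=3.8719 ← occupied
  → r_4 = 3.8719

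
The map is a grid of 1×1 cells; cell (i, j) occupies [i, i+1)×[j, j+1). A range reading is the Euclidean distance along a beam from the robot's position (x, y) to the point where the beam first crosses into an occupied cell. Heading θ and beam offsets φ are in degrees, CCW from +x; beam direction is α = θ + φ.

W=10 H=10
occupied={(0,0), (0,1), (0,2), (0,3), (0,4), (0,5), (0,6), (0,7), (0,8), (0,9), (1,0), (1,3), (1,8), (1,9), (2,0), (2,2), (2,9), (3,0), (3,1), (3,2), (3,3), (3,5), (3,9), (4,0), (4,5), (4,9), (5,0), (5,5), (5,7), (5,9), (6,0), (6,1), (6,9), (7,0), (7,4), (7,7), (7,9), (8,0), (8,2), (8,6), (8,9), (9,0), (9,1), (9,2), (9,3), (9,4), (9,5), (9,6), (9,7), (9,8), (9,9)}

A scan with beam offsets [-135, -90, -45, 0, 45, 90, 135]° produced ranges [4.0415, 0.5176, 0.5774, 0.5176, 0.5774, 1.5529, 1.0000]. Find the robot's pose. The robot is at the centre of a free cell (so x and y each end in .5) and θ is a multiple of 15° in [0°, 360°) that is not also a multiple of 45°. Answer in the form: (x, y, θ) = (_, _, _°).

The pose lattice has 49·16 = 784 candidates. Test each by forward raycasting.
  (6.5, 6.5, 210°): beam 1 = 2.5882 ≠ 4.0415 ✗
  (3.5, 6.5, 75°): beam 1 = 0.5774 ≠ 4.0415 ✗
  (2.5, 7.5, 195°): beam 1 = 1.7321 ≠ 4.0415 ✗
  (2.5, 3.5, 15°): beam 1 = 0.5774 ≠ 4.0415 ✗
  …
  (7.5, 1.5, 255°): r_1=4.0415, r_2=0.5176, r_3=0.5774, r_4=0.5176, r_5=0.5774, r_6=1.5529, r_7=1.0000 — all match ✓
No second candidate reproduces the full scan.

(x, y, θ) = (7.5, 1.5, 255°)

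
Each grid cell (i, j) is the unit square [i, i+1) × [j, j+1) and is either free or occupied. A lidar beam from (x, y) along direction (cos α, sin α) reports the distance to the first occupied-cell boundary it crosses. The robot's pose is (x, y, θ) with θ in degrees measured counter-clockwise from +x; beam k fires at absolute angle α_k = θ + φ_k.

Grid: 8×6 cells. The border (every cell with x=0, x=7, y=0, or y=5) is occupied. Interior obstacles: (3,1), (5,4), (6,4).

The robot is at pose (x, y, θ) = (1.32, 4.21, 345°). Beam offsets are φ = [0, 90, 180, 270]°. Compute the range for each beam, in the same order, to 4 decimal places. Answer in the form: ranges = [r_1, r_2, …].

beam 1: φ=0°, α=345°
  dir = (cos 345°, sin 345°) = (0.9659, -0.2588); from cell (1,4)
  next x-line at t=0.7040, next y-line at t=0.8114; Δt_x=1.0353, Δt_y=3.8637
    x: enter (2,4) at t=0.7040
    y: enter (2,3) at t=0.8114
    x: enter (3,3) at t=1.7393
    x: enter (4,3) at t=2.7745
    x: enter (5,3) at t=3.8098
    y: enter (5,2) at t=4.6751
    x: enter (6,2) at t=4.8451
    x: enter (7,2) at t=5.8804 ← occupied
  → r_1 = 5.8804
beam 2: φ=90°, α=75°
  dir = (cos 75°, sin 75°) = (0.2588, 0.9659); from cell (1,4)
  next x-line at t=2.6273, next y-line at t=0.8179; Δt_x=3.8637, Δt_y=1.0353
    y: enter (1,5) at t=0.8179 ← occupied
  → r_2 = 0.8179
beam 3: φ=180°, α=165°
  dir = (cos 165°, sin 165°) = (-0.9659, 0.2588); from cell (1,4)
  next x-line at t=0.3313, next y-line at t=3.0523; Δt_x=1.0353, Δt_y=3.8637
    x: enter (0,4) at t=0.3313 ← occupied
  → r_3 = 0.3313
beam 4: φ=270°, α=255°
  dir = (cos 255°, sin 255°) = (-0.2588, -0.9659); from cell (1,4)
  next x-line at t=1.2364, next y-line at t=0.2174; Δt_x=3.8637, Δt_y=1.0353
    y: enter (1,3) at t=0.2174
    x: enter (0,3) at t=1.2364 ← occupied
  → r_4 = 1.2364

ranges = [5.8804, 0.8179, 0.3313, 1.2364]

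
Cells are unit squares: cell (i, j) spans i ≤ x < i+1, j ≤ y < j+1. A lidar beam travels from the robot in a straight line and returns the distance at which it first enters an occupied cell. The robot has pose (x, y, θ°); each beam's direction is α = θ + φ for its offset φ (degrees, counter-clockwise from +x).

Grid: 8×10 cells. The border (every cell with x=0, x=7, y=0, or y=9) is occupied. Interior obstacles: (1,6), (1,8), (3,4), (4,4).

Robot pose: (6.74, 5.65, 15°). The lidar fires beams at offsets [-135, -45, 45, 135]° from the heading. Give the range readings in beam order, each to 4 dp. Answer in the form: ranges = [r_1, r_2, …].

beam 1: φ=-135°, α=240°
  d=(-0.5000,-0.8660)  start (6,5)  tX=1.4800 tY=0.7506  stride 1/|dx|=2.0000 1/|dy|=1.1547
    cross y-line → (6,4), t=0.7506
    cross x-line → (5,4), t=1.4800
    cross y-line → (5,3), t=1.9053
    cross y-line → (5,2), t=3.0600
    cross x-line → (4,2), t=3.4800
    cross y-line → (4,1), t=4.2147
    cross y-line → (4,0), t=5.3694 (wall)
  → r_1 = 5.3694
beam 2: φ=-45°, α=330°
  d=(0.8660,-0.5000)  start (6,5)  tX=0.3002 tY=1.3000  stride 1/|dx|=1.1547 1/|dy|=2.0000
    cross x-line → (7,5), t=0.3002 (wall)
  → r_2 = 0.3002
beam 3: φ=45°, α=60°
  d=(0.5000,0.8660)  start (6,5)  tX=0.5200 tY=0.4041  stride 1/|dx|=2.0000 1/|dy|=1.1547
    cross y-line → (6,6), t=0.4041
    cross x-line → (7,6), t=0.5200 (wall)
  → r_3 = 0.5200
beam 4: φ=135°, α=150°
  d=(-0.8660,0.5000)  start (6,5)  tX=0.8545 tY=0.7000  stride 1/|dx|=1.1547 1/|dy|=2.0000
    cross y-line → (6,6), t=0.7000
    cross x-line → (5,6), t=0.8545
    cross x-line → (4,6), t=2.0092
    cross y-line → (4,7), t=2.7000
    cross x-line → (3,7), t=3.1639
    cross x-line → (2,7), t=4.3186
    cross y-line → (2,8), t=4.7000
    cross x-line → (1,8), t=5.4733 (wall)
  → r_4 = 5.4733

ranges = [5.3694, 0.3002, 0.5200, 5.4733]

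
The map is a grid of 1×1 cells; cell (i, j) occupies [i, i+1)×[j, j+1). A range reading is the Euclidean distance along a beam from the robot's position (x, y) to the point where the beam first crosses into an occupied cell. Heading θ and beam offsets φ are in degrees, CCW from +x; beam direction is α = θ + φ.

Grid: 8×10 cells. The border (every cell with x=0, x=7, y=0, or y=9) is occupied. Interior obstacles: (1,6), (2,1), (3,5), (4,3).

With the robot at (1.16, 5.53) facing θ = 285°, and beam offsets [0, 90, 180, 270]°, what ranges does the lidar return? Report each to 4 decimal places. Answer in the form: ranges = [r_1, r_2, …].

ranges = [3.6545, 6.0460, 0.4866, 0.1656]

beam 1: φ=0°, α=285°
  direction (0.2588, -0.9659); cell (1,5); t to first gridline: x 3.2455, y 0.5487 (then +3.8637 / +1.0353)
    (1,4) via y @ 0.5487
    (1,3) via y @ 1.5840
    (1,2) via y @ 2.6192
    (2,2) via x @ 3.2455
    (2,1) via y @ 3.6545  # hit
  → r_1 = 3.6545
beam 2: φ=90°, α=15°
  direction (0.9659, 0.2588); cell (1,5); t to first gridline: x 0.8696, y 1.8159 (then +1.0353 / +3.8637)
    (2,5) via x @ 0.8696
    (2,6) via y @ 1.8159
    (3,6) via x @ 1.9049
    (4,6) via x @ 2.9402
    (5,6) via x @ 3.9755
    (6,6) via x @ 5.0107
    (6,7) via y @ 5.6796
    (7,7) via x @ 6.0460  # hit
  → r_2 = 6.0460
beam 3: φ=180°, α=105°
  direction (-0.2588, 0.9659); cell (1,5); t to first gridline: x 0.6182, y 0.4866 (then +3.8637 / +1.0353)
    (1,6) via y @ 0.4866  # hit
  → r_3 = 0.4866
beam 4: φ=270°, α=195°
  direction (-0.9659, -0.2588); cell (1,5); t to first gridline: x 0.1656, y 2.0478 (then +1.0353 / +3.8637)
    (0,5) via x @ 0.1656  # hit
  → r_4 = 0.1656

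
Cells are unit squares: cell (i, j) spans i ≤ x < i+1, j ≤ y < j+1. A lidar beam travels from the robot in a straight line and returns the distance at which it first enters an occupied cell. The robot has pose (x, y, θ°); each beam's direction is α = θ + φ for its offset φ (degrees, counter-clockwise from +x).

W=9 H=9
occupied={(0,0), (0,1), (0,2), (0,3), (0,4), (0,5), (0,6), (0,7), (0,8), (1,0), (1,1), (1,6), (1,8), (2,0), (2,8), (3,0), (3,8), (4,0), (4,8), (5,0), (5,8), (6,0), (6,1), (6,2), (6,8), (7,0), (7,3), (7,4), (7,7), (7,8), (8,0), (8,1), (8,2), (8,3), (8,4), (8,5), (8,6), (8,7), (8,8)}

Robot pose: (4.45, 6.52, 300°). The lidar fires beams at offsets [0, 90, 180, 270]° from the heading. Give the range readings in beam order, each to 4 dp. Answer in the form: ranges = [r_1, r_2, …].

ranges = [4.0645, 2.9445, 1.7090, 3.9837]

beam 1: φ=0°, α=300°
  direction (0.5000, -0.8660); cell (4,6); t to first gridline: x 1.1000, y 0.6004 (then +2.0000 / +1.1547)
    (4,5) via y @ 0.6004
    (5,5) via x @ 1.1000
    (5,4) via y @ 1.7551
    (5,3) via y @ 2.9098
    (6,3) via x @ 3.1000
    (6,2) via y @ 4.0645  # hit
  → r_1 = 4.0645
beam 2: φ=90°, α=30°
  direction (0.8660, 0.5000); cell (4,6); t to first gridline: x 0.6351, y 0.9600 (then +1.1547 / +2.0000)
    (5,6) via x @ 0.6351
    (5,7) via y @ 0.9600
    (6,7) via x @ 1.7898
    (7,7) via x @ 2.9445  # hit
  → r_2 = 2.9445
beam 3: φ=180°, α=120°
  direction (-0.5000, 0.8660); cell (4,6); t to first gridline: x 0.9000, y 0.5543 (then +2.0000 / +1.1547)
    (4,7) via y @ 0.5543
    (3,7) via x @ 0.9000
    (3,8) via y @ 1.7090  # hit
  → r_3 = 1.7090
beam 4: φ=270°, α=210°
  direction (-0.8660, -0.5000); cell (4,6); t to first gridline: x 0.5196, y 1.0400 (then +1.1547 / +2.0000)
    (3,6) via x @ 0.5196
    (3,5) via y @ 1.0400
    (2,5) via x @ 1.6743
    (1,5) via x @ 2.8290
    (1,4) via y @ 3.0400
    (0,4) via x @ 3.9837  # hit
  → r_4 = 3.9837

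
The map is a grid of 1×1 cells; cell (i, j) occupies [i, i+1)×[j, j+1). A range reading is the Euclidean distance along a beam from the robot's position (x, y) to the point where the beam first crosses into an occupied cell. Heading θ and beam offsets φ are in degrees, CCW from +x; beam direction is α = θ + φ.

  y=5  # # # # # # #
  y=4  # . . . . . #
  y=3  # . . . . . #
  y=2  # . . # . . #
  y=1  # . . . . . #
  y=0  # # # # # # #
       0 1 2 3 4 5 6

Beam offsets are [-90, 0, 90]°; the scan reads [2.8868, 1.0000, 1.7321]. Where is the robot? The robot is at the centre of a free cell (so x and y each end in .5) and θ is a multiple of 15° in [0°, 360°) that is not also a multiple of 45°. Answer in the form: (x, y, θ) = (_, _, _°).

(x, y, θ) = (2.5, 3.5, 330°)

The pose lattice has 19·16 = 304 candidates. Test each by forward raycasting.
  (1.5, 1.5, 15°): beam 1 = 0.5176 ≠ 2.8868 ✗
  (5.5, 2.5, 30°): beam 1 = 1.0000 ≠ 2.8868 ✗
  (3.5, 1.5, 60°): beam 1 = 1.0000 ≠ 2.8868 ✗
  (5.5, 1.5, 60°): beam 1 = 0.5774 ≠ 2.8868 ✗
  …
  (2.5, 3.5, 330°): r_1=2.8868, r_2=1.0000, r_3=1.7321 — all match ✓
Unique over the lattice → pose = (2.5, 3.5, 330°).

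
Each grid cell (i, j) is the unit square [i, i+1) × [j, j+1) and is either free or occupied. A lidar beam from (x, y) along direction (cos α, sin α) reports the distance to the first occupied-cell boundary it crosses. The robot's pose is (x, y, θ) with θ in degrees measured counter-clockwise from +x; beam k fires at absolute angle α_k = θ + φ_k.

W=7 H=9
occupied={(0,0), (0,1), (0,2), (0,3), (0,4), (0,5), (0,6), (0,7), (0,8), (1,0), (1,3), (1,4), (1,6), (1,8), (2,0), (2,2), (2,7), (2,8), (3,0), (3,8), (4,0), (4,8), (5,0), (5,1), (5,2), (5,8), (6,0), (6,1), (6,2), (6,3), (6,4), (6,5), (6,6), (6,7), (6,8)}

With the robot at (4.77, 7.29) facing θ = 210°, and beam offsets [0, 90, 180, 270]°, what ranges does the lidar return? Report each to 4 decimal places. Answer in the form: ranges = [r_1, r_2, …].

beam 1: φ=0°, α=210°
  direction (-0.8660, -0.5000); cell (4,7); t to first gridline: x 0.8891, y 0.5800 (then +1.1547 / +2.0000)
    (4,6) via y @ 0.5800
    (3,6) via x @ 0.8891
    (2,6) via x @ 2.0438
    (2,5) via y @ 2.5800
    (1,5) via x @ 3.1985
    (0,5) via x @ 4.3532  # hit
  → r_1 = 4.3532
beam 2: φ=90°, α=300°
  direction (0.5000, -0.8660); cell (4,7); t to first gridline: x 0.4600, y 0.3349 (then +2.0000 / +1.1547)
    (4,6) via y @ 0.3349
    (5,6) via x @ 0.4600
    (5,5) via y @ 1.4896
    (6,5) via x @ 2.4600  # hit
  → r_2 = 2.4600
beam 3: φ=180°, α=30°
  direction (0.8660, 0.5000); cell (4,7); t to first gridline: x 0.2656, y 1.4200 (then +1.1547 / +2.0000)
    (5,7) via x @ 0.2656
    (5,8) via y @ 1.4200  # hit
  → r_3 = 1.4200
beam 4: φ=270°, α=120°
  direction (-0.5000, 0.8660); cell (4,7); t to first gridline: x 1.5400, y 0.8198 (then +2.0000 / +1.1547)
    (4,8) via y @ 0.8198  # hit
  → r_4 = 0.8198

ranges = [4.3532, 2.4600, 1.4200, 0.8198]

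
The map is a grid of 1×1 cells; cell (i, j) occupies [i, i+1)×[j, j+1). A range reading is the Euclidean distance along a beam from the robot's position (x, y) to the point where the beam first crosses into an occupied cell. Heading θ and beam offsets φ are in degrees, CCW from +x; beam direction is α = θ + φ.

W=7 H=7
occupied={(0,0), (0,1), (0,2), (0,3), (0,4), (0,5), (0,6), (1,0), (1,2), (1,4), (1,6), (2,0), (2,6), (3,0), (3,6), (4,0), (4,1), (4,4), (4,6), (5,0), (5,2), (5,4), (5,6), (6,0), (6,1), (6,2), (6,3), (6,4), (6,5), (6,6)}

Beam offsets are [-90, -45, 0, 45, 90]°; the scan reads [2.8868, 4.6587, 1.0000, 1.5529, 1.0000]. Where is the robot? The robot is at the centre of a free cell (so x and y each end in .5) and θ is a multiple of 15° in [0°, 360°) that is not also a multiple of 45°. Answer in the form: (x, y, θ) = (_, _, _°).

(x, y, θ) = (2.5, 1.5, 120°)

The pose lattice has 19·16 = 304 candidates. Test each by forward raycasting.
  (1.5, 1.5, 255°): beam 1 = 0.5176 ≠ 2.8868 ✗
  (3.5, 5.5, 345°): beam 1 = 4.6587 ≠ 2.8868 ✗
  (2.5, 2.5, 285°): beam 1 = 0.5176 ≠ 2.8868 ✗
  (5.5, 3.5, 300°): beam 1 = 5.0000 ≠ 2.8868 ✗
  …
  (2.5, 1.5, 120°): r_1=2.8868, r_2=4.6587, r_3=1.0000, r_4=1.5529, r_5=1.0000 — all match ✓
No second candidate reproduces the full scan.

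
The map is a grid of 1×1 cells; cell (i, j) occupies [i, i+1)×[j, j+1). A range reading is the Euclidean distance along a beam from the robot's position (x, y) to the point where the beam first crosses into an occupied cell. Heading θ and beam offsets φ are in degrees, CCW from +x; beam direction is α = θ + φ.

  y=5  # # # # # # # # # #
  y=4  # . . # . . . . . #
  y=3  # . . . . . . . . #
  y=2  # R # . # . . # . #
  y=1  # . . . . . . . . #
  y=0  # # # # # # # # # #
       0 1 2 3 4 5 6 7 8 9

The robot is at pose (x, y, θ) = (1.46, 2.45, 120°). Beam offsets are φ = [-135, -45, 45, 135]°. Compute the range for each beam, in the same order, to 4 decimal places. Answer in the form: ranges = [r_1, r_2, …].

beam 1: φ=-135°, α=345°
  dir = (cos 345°, sin 345°) = (0.9659, -0.2588); from cell (1,2)
  next x-line at t=0.5590, next y-line at t=1.7387; Δt_x=1.0353, Δt_y=3.8637
    x: enter (2,2) at t=0.5590 ← occupied
  → r_1 = 0.5590
beam 2: φ=-45°, α=75°
  dir = (cos 75°, sin 75°) = (0.2588, 0.9659); from cell (1,2)
  next x-line at t=2.0864, next y-line at t=0.5694; Δt_x=3.8637, Δt_y=1.0353
    y: enter (1,3) at t=0.5694
    y: enter (1,4) at t=1.6047
    x: enter (2,4) at t=2.0864
    y: enter (2,5) at t=2.6400 ← occupied
  → r_2 = 2.6400
beam 3: φ=45°, α=165°
  dir = (cos 165°, sin 165°) = (-0.9659, 0.2588); from cell (1,2)
  next x-line at t=0.4762, next y-line at t=2.1250; Δt_x=1.0353, Δt_y=3.8637
    x: enter (0,2) at t=0.4762 ← occupied
  → r_3 = 0.4762
beam 4: φ=135°, α=255°
  dir = (cos 255°, sin 255°) = (-0.2588, -0.9659); from cell (1,2)
  next x-line at t=1.7773, next y-line at t=0.4659; Δt_x=3.8637, Δt_y=1.0353
    y: enter (1,1) at t=0.4659
    y: enter (1,0) at t=1.5012 ← occupied
  → r_4 = 1.5012

ranges = [0.5590, 2.6400, 0.4762, 1.5012]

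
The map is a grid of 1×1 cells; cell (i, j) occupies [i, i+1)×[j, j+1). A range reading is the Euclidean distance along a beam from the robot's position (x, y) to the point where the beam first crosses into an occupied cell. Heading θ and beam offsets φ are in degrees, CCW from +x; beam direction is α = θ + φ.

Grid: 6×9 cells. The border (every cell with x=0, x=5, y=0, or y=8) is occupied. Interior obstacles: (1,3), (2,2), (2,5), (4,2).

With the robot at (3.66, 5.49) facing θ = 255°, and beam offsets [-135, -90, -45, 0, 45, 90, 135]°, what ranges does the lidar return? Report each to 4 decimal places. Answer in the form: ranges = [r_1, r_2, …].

ranges = [2.8983, 0.6833, 0.7621, 2.5778, 2.6800, 1.3873, 1.5473]

beam 1: φ=-135°, α=120°
  dir = (cos 120°, sin 120°) = (-0.5000, 0.8660); from cell (3,5)
  next x-line at t=1.3200, next y-line at t=0.5889; Δt_x=2.0000, Δt_y=1.1547
    y: enter (3,6) at t=0.5889
    x: enter (2,6) at t=1.3200
    y: enter (2,7) at t=1.7436
    y: enter (2,8) at t=2.8983 ← occupied
  → r_1 = 2.8983
beam 2: φ=-90°, α=165°
  dir = (cos 165°, sin 165°) = (-0.9659, 0.2588); from cell (3,5)
  next x-line at t=0.6833, next y-line at t=1.9705; Δt_x=1.0353, Δt_y=3.8637
    x: enter (2,5) at t=0.6833 ← occupied
  → r_2 = 0.6833
beam 3: φ=-45°, α=210°
  dir = (cos 210°, sin 210°) = (-0.8660, -0.5000); from cell (3,5)
  next x-line at t=0.7621, next y-line at t=0.9800; Δt_x=1.1547, Δt_y=2.0000
    x: enter (2,5) at t=0.7621 ← occupied
  → r_3 = 0.7621
beam 4: φ=0°, α=255°
  dir = (cos 255°, sin 255°) = (-0.2588, -0.9659); from cell (3,5)
  next x-line at t=2.5500, next y-line at t=0.5073; Δt_x=3.8637, Δt_y=1.0353
    y: enter (3,4) at t=0.5073
    y: enter (3,3) at t=1.5426
    x: enter (2,3) at t=2.5500
    y: enter (2,2) at t=2.5778 ← occupied
  → r_4 = 2.5778
beam 5: φ=45°, α=300°
  dir = (cos 300°, sin 300°) = (0.5000, -0.8660); from cell (3,5)
  next x-line at t=0.6800, next y-line at t=0.5658; Δt_x=2.0000, Δt_y=1.1547
    y: enter (3,4) at t=0.5658
    x: enter (4,4) at t=0.6800
    y: enter (4,3) at t=1.7205
    x: enter (5,3) at t=2.6800 ← occupied
  → r_5 = 2.6800
beam 6: φ=90°, α=345°
  dir = (cos 345°, sin 345°) = (0.9659, -0.2588); from cell (3,5)
  next x-line at t=0.3520, next y-line at t=1.8932; Δt_x=1.0353, Δt_y=3.8637
    x: enter (4,5) at t=0.3520
    x: enter (5,5) at t=1.3873 ← occupied
  → r_6 = 1.3873
beam 7: φ=135°, α=30°
  dir = (cos 30°, sin 30°) = (0.8660, 0.5000); from cell (3,5)
  next x-line at t=0.3926, next y-line at t=1.0200; Δt_x=1.1547, Δt_y=2.0000
    x: enter (4,5) at t=0.3926
    y: enter (4,6) at t=1.0200
    x: enter (5,6) at t=1.5473 ← occupied
  → r_7 = 1.5473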